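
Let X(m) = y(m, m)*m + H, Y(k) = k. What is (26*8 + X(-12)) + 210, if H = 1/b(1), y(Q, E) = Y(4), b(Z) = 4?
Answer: 1481/4 ≈ 370.25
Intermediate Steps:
y(Q, E) = 4
H = ¼ (H = 1/4 = ¼ ≈ 0.25000)
X(m) = ¼ + 4*m (X(m) = 4*m + ¼ = ¼ + 4*m)
(26*8 + X(-12)) + 210 = (26*8 + (¼ + 4*(-12))) + 210 = (208 + (¼ - 48)) + 210 = (208 - 191/4) + 210 = 641/4 + 210 = 1481/4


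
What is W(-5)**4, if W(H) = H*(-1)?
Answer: 625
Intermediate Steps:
W(H) = -H
W(-5)**4 = (-1*(-5))**4 = 5**4 = 625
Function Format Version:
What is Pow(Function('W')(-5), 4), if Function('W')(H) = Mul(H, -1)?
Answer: 625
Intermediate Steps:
Function('W')(H) = Mul(-1, H)
Pow(Function('W')(-5), 4) = Pow(Mul(-1, -5), 4) = Pow(5, 4) = 625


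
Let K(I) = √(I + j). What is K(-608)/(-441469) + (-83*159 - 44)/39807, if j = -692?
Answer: -13241/39807 - 10*I*√13/441469 ≈ -0.33263 - 8.1672e-5*I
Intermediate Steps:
K(I) = √(-692 + I) (K(I) = √(I - 692) = √(-692 + I))
K(-608)/(-441469) + (-83*159 - 44)/39807 = √(-692 - 608)/(-441469) + (-83*159 - 44)/39807 = √(-1300)*(-1/441469) + (-13197 - 44)*(1/39807) = (10*I*√13)*(-1/441469) - 13241*1/39807 = -10*I*√13/441469 - 13241/39807 = -13241/39807 - 10*I*√13/441469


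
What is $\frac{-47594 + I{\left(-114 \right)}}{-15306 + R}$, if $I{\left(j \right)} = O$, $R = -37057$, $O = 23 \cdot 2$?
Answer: $\frac{47548}{52363} \approx 0.90805$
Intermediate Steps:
$O = 46$
$I{\left(j \right)} = 46$
$\frac{-47594 + I{\left(-114 \right)}}{-15306 + R} = \frac{-47594 + 46}{-15306 - 37057} = - \frac{47548}{-52363} = \left(-47548\right) \left(- \frac{1}{52363}\right) = \frac{47548}{52363}$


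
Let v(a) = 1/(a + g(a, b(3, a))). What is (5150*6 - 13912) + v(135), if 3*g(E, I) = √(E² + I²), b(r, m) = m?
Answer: 1783741/105 - √2/315 ≈ 16988.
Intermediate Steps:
g(E, I) = √(E² + I²)/3
v(a) = 1/(a + √2*√(a²)/3) (v(a) = 1/(a + √(a² + a²)/3) = 1/(a + √(2*a²)/3) = 1/(a + (√2*√(a²))/3) = 1/(a + √2*√(a²)/3))
(5150*6 - 13912) + v(135) = (5150*6 - 13912) + 3/(3*135 + √2*√(135²)) = (30900 - 13912) + 3/(405 + √2*√18225) = 16988 + 3/(405 + √2*135) = 16988 + 3/(405 + 135*√2)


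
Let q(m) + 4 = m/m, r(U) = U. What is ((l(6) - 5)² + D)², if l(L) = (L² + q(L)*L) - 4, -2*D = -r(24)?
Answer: 8649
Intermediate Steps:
q(m) = -3 (q(m) = -4 + m/m = -4 + 1 = -3)
D = 12 (D = -(-1)*24/2 = -½*(-24) = 12)
l(L) = -4 + L² - 3*L (l(L) = (L² - 3*L) - 4 = -4 + L² - 3*L)
((l(6) - 5)² + D)² = (((-4 + 6² - 3*6) - 5)² + 12)² = (((-4 + 36 - 18) - 5)² + 12)² = ((14 - 5)² + 12)² = (9² + 12)² = (81 + 12)² = 93² = 8649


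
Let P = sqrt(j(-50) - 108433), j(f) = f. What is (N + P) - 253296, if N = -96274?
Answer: -349570 + I*sqrt(108483) ≈ -3.4957e+5 + 329.37*I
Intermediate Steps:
P = I*sqrt(108483) (P = sqrt(-50 - 108433) = sqrt(-108483) = I*sqrt(108483) ≈ 329.37*I)
(N + P) - 253296 = (-96274 + I*sqrt(108483)) - 253296 = -349570 + I*sqrt(108483)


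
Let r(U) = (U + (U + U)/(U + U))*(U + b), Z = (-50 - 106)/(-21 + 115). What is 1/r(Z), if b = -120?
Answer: 2209/177258 ≈ 0.012462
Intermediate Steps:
Z = -78/47 (Z = -156/94 = -156*1/94 = -78/47 ≈ -1.6596)
r(U) = (1 + U)*(-120 + U) (r(U) = (U + (U + U)/(U + U))*(U - 120) = (U + (2*U)/((2*U)))*(-120 + U) = (U + (2*U)*(1/(2*U)))*(-120 + U) = (U + 1)*(-120 + U) = (1 + U)*(-120 + U))
1/r(Z) = 1/(-120 + (-78/47)² - 119*(-78/47)) = 1/(-120 + 6084/2209 + 9282/47) = 1/(177258/2209) = 2209/177258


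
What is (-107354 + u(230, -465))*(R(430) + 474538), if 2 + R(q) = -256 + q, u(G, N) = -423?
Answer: -51162819670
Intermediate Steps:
R(q) = -258 + q (R(q) = -2 + (-256 + q) = -258 + q)
(-107354 + u(230, -465))*(R(430) + 474538) = (-107354 - 423)*((-258 + 430) + 474538) = -107777*(172 + 474538) = -107777*474710 = -51162819670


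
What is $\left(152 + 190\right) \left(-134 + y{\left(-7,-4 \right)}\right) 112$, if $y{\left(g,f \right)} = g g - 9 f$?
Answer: $-1876896$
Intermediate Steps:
$y{\left(g,f \right)} = g^{2} - 9 f$
$\left(152 + 190\right) \left(-134 + y{\left(-7,-4 \right)}\right) 112 = \left(152 + 190\right) \left(-134 - \left(-36 - \left(-7\right)^{2}\right)\right) 112 = 342 \left(-134 + \left(49 + 36\right)\right) 112 = 342 \left(-134 + 85\right) 112 = 342 \left(-49\right) 112 = \left(-16758\right) 112 = -1876896$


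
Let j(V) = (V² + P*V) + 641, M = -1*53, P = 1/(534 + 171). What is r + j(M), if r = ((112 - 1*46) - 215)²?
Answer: 18083902/705 ≈ 25651.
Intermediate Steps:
P = 1/705 ≈ 0.0014184
M = -53
j(V) = 641 + V² + V/705 (j(V) = (V² + V/705) + 641 = 641 + V² + V/705)
r = 22201 (r = ((112 - 46) - 215)² = (66 - 215)² = (-149)² = 22201)
r + j(M) = 22201 + (641 + (-53)² + (1/705)*(-53)) = 22201 + (641 + 2809 - 53/705) = 22201 + 2432197/705 = 18083902/705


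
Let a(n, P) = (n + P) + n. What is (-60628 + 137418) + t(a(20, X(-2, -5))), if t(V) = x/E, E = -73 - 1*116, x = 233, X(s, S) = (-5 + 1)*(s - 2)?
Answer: 14513077/189 ≈ 76789.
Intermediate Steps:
X(s, S) = 8 - 4*s (X(s, S) = -4*(-2 + s) = 8 - 4*s)
E = -189 (E = -73 - 116 = -189)
a(n, P) = P + 2*n (a(n, P) = (P + n) + n = P + 2*n)
t(V) = -233/189 (t(V) = 233/(-189) = 233*(-1/189) = -233/189)
(-60628 + 137418) + t(a(20, X(-2, -5))) = (-60628 + 137418) - 233/189 = 76790 - 233/189 = 14513077/189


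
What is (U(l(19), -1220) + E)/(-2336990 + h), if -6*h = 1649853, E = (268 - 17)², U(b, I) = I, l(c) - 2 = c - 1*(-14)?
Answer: -123562/5223931 ≈ -0.023653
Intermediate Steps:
l(c) = 16 + c (l(c) = 2 + (c - 1*(-14)) = 2 + (c + 14) = 2 + (14 + c) = 16 + c)
E = 63001 (E = 251² = 63001)
h = -549951/2 (h = -⅙*1649853 = -549951/2 ≈ -2.7498e+5)
(U(l(19), -1220) + E)/(-2336990 + h) = (-1220 + 63001)/(-2336990 - 549951/2) = 61781/(-5223931/2) = 61781*(-2/5223931) = -123562/5223931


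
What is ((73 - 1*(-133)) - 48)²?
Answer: 24964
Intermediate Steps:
((73 - 1*(-133)) - 48)² = ((73 + 133) - 48)² = (206 - 48)² = 158² = 24964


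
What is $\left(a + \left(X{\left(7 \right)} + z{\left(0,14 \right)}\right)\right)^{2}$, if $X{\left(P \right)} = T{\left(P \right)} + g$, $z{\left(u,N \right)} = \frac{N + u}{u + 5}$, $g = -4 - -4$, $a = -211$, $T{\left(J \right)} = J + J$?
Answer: $\frac{942841}{25} \approx 37714.0$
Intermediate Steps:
$T{\left(J \right)} = 2 J$
$g = 0$ ($g = -4 + 4 = 0$)
$z{\left(u,N \right)} = \frac{N + u}{5 + u}$
$X{\left(P \right)} = 2 P$ ($X{\left(P \right)} = 2 P + 0 = 2 P$)
$\left(a + \left(X{\left(7 \right)} + z{\left(0,14 \right)}\right)\right)^{2} = \left(-211 + \left(2 \cdot 7 + \frac{14 + 0}{5 + 0}\right)\right)^{2} = \left(-211 + \left(14 + \frac{1}{5} \cdot 14\right)\right)^{2} = \left(-211 + \left(14 + \frac{14}{5}\right)\right)^{2} = \left(-211 + \frac{84}{5}\right)^{2} = \left(- \frac{971}{5}\right)^{2} = \frac{942841}{25}$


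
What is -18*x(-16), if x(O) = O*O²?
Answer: 73728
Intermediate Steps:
x(O) = O³
-18*x(-16) = -18*(-16)³ = -18*(-4096) = 73728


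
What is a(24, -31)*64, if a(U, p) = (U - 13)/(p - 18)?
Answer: -704/49 ≈ -14.367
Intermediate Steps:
a(U, p) = (-13 + U)/(-18 + p)
a(24, -31)*64 = ((-13 + 24)/(-18 - 31))*64 = (11/(-49))*64 = -1/49*11*64 = -11/49*64 = -704/49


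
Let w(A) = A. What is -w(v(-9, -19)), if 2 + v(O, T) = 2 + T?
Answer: 19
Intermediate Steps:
v(O, T) = T (v(O, T) = -2 + (2 + T) = T)
-w(v(-9, -19)) = -1*(-19) = 19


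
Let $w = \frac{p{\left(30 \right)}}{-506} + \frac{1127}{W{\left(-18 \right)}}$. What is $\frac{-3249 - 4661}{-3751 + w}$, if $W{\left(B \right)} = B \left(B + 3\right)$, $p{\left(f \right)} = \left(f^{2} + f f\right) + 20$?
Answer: $\frac{540332100}{256191379} \approx 2.1091$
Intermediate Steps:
$p{\left(f \right)} = 20 + 2 f^{2}$ ($p{\left(f \right)} = \left(f^{2} + f^{2}\right) + 20 = 2 f^{2} + 20 = 20 + 2 f^{2}$)
$W{\left(B \right)} = B \left(3 + B\right)$
$w = \frac{39431}{68310}$ ($w = \frac{20 + 2 \cdot 30^{2}}{-506} + \frac{1127}{\left(-18\right) \left(3 - 18\right)} = \left(20 + 2 \cdot 900\right) \left(- \frac{1}{506}\right) + \frac{1127}{\left(-18\right) \left(-15\right)} = \left(20 + 1800\right) \left(- \frac{1}{506}\right) + \frac{1127}{270} = 1820 \left(- \frac{1}{506}\right) + 1127 \cdot \frac{1}{270} = - \frac{910}{253} + \frac{1127}{270} = \frac{39431}{68310} \approx 0.57724$)
$\frac{-3249 - 4661}{-3751 + w} = \frac{-3249 - 4661}{-3751 + \frac{39431}{68310}} = - \frac{7910}{- \frac{256191379}{68310}} = \left(-7910\right) \left(- \frac{68310}{256191379}\right) = \frac{540332100}{256191379}$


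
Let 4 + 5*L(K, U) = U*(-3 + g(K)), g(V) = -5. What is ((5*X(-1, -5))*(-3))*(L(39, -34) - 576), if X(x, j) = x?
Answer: -7836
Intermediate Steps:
L(K, U) = -⅘ - 8*U/5 (L(K, U) = -⅘ + (U*(-3 - 5))/5 = -⅘ + (U*(-8))/5 = -⅘ + (-8*U)/5 = -⅘ - 8*U/5)
((5*X(-1, -5))*(-3))*(L(39, -34) - 576) = ((5*(-1))*(-3))*((-⅘ - 8/5*(-34)) - 576) = (-5*(-3))*((-⅘ + 272/5) - 576) = 15*(268/5 - 576) = 15*(-2612/5) = -7836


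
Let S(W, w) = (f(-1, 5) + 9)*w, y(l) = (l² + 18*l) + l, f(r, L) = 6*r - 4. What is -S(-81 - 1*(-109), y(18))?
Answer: 666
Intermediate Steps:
f(r, L) = -4 + 6*r
y(l) = l² + 19*l
S(W, w) = -w (S(W, w) = ((-4 + 6*(-1)) + 9)*w = ((-4 - 6) + 9)*w = (-10 + 9)*w = -w)
-S(-81 - 1*(-109), y(18)) = -(-1)*18*(19 + 18) = -(-1)*18*37 = -(-1)*666 = -1*(-666) = 666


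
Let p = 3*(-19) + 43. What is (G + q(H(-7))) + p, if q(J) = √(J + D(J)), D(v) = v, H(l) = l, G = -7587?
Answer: -7601 + I*√14 ≈ -7601.0 + 3.7417*I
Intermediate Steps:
q(J) = √2*√J (q(J) = √(J + J) = √(2*J) = √2*√J)
p = -14 (p = -57 + 43 = -14)
(G + q(H(-7))) + p = (-7587 + √2*√(-7)) - 14 = (-7587 + √2*(I*√7)) - 14 = (-7587 + I*√14) - 14 = -7601 + I*√14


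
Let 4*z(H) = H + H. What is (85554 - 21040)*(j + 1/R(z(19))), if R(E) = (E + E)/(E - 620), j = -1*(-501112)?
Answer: 614206665995/19 ≈ 3.2327e+10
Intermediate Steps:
j = 501112
z(H) = H/2 (z(H) = (H + H)/4 = (2*H)/4 = H/2)
R(E) = 2*E/(-620 + E) (R(E) = (2*E)/(-620 + E) = 2*E/(-620 + E))
(85554 - 21040)*(j + 1/R(z(19))) = (85554 - 21040)*(501112 + 1/(2*((1/2)*19)/(-620 + (1/2)*19))) = 64514*(501112 + 1/(2*(19/2)/(-620 + 19/2))) = 64514*(501112 + 1/(2*(19/2)/(-1221/2))) = 64514*(501112 + 1/(2*(19/2)*(-2/1221))) = 64514*(501112 + 1/(-38/1221)) = 64514*(501112 - 1221/38) = 64514*(19041035/38) = 614206665995/19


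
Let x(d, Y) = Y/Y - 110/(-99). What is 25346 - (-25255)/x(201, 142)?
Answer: 708869/19 ≈ 37309.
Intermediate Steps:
x(d, Y) = 19/9 (x(d, Y) = 1 - 110*(-1/99) = 1 + 10/9 = 19/9)
25346 - (-25255)/x(201, 142) = 25346 - (-25255)/19/9 = 25346 - (-25255)*9/19 = 25346 - 1*(-227295/19) = 25346 + 227295/19 = 708869/19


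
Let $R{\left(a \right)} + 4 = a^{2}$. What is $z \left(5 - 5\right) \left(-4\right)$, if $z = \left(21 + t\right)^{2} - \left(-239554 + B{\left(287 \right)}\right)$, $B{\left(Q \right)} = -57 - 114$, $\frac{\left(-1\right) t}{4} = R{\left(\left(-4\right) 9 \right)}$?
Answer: $0$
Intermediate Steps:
$R{\left(a \right)} = -4 + a^{2}$
$t = -5168$ ($t = - 4 \left(-4 + \left(\left(-4\right) 9\right)^{2}\right) = - 4 \left(-4 + \left(-36\right)^{2}\right) = - 4 \left(-4 + 1296\right) = \left(-4\right) 1292 = -5168$)
$B{\left(Q \right)} = -171$
$z = 26731334$ ($z = \left(21 - 5168\right)^{2} + \left(239554 - -171\right) = \left(-5147\right)^{2} + \left(239554 + 171\right) = 26491609 + 239725 = 26731334$)
$z \left(5 - 5\right) \left(-4\right) = 26731334 \left(5 - 5\right) \left(-4\right) = 26731334 \cdot 0 \left(-4\right) = 26731334 \cdot 0 = 0$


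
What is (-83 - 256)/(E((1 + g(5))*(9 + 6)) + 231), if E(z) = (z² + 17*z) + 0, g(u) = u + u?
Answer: -113/10087 ≈ -0.011203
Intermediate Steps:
g(u) = 2*u
E(z) = z² + 17*z
(-83 - 256)/(E((1 + g(5))*(9 + 6)) + 231) = (-83 - 256)/(((1 + 2*5)*(9 + 6))*(17 + (1 + 2*5)*(9 + 6)) + 231) = -339/(((1 + 10)*15)*(17 + (1 + 10)*15) + 231) = -339/((11*15)*(17 + 11*15) + 231) = -339/(165*(17 + 165) + 231) = -339/(165*182 + 231) = -339/(30030 + 231) = -339/30261 = -339*1/30261 = -113/10087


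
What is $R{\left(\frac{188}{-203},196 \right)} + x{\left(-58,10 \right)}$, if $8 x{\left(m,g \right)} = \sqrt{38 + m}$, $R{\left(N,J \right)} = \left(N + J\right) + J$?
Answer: $\frac{79388}{203} + \frac{i \sqrt{5}}{4} \approx 391.07 + 0.55902 i$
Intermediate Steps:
$R{\left(N,J \right)} = N + 2 J$ ($R{\left(N,J \right)} = \left(J + N\right) + J = N + 2 J$)
$x{\left(m,g \right)} = \frac{\sqrt{38 + m}}{8}$
$R{\left(\frac{188}{-203},196 \right)} + x{\left(-58,10 \right)} = \left(\frac{188}{-203} + 2 \cdot 196\right) + \frac{\sqrt{38 - 58}}{8} = \left(188 \left(- \frac{1}{203}\right) + 392\right) + \frac{\sqrt{-20}}{8} = \left(- \frac{188}{203} + 392\right) + \frac{2 i \sqrt{5}}{8} = \frac{79388}{203} + \frac{i \sqrt{5}}{4}$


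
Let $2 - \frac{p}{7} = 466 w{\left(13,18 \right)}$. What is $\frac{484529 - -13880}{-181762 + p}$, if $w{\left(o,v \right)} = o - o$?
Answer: $- \frac{498409}{181748} \approx -2.7423$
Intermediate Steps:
$w{\left(o,v \right)} = 0$
$p = 14$ ($p = 14 - 7 \cdot 466 \cdot 0 = 14 - 0 = 14 + 0 = 14$)
$\frac{484529 - -13880}{-181762 + p} = \frac{484529 - -13880}{-181762 + 14} = \frac{484529 + 13880}{-181748} = 498409 \left(- \frac{1}{181748}\right) = - \frac{498409}{181748}$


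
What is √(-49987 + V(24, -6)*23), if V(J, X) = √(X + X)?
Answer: √(-49987 + 46*I*√3) ≈ 0.178 + 223.58*I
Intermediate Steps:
V(J, X) = √2*√X (V(J, X) = √(2*X) = √2*√X)
√(-49987 + V(24, -6)*23) = √(-49987 + (√2*√(-6))*23) = √(-49987 + (√2*(I*√6))*23) = √(-49987 + (2*I*√3)*23) = √(-49987 + 46*I*√3)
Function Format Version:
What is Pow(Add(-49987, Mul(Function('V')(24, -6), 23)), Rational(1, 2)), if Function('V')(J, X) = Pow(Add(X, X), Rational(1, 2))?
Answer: Pow(Add(-49987, Mul(46, I, Pow(3, Rational(1, 2)))), Rational(1, 2)) ≈ Add(0.178, Mul(223.58, I))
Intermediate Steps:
Function('V')(J, X) = Mul(Pow(2, Rational(1, 2)), Pow(X, Rational(1, 2))) (Function('V')(J, X) = Pow(Mul(2, X), Rational(1, 2)) = Mul(Pow(2, Rational(1, 2)), Pow(X, Rational(1, 2))))
Pow(Add(-49987, Mul(Function('V')(24, -6), 23)), Rational(1, 2)) = Pow(Add(-49987, Mul(Mul(Pow(2, Rational(1, 2)), Pow(-6, Rational(1, 2))), 23)), Rational(1, 2)) = Pow(Add(-49987, Mul(Mul(Pow(2, Rational(1, 2)), Mul(I, Pow(6, Rational(1, 2)))), 23)), Rational(1, 2)) = Pow(Add(-49987, Mul(Mul(2, I, Pow(3, Rational(1, 2))), 23)), Rational(1, 2)) = Pow(Add(-49987, Mul(46, I, Pow(3, Rational(1, 2)))), Rational(1, 2))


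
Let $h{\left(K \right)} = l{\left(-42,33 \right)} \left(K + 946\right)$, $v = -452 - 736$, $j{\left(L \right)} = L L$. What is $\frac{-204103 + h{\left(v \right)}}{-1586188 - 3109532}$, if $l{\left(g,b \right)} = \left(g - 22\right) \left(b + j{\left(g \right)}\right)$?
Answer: $- \frac{27627833}{4695720} \approx -5.8836$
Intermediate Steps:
$j{\left(L \right)} = L^{2}$
$v = -1188$
$l{\left(g,b \right)} = \left(-22 + g\right) \left(b + g^{2}\right)$ ($l{\left(g,b \right)} = \left(g - 22\right) \left(b + g^{2}\right) = \left(-22 + g\right) \left(b + g^{2}\right)$)
$h{\left(K \right)} = -108797568 - 115008 K$ ($h{\left(K \right)} = \left(\left(-42\right)^{3} - 726 - 22 \left(-42\right)^{2} + 33 \left(-42\right)\right) \left(K + 946\right) = \left(-74088 - 726 - 38808 - 1386\right) \left(946 + K\right) = - 115008 \left(946 + K\right) = -108797568 - 115008 K$)
$\frac{-204103 + h{\left(v \right)}}{-1586188 - 3109532} = \frac{-204103 - -27831936}{-1586188 - 3109532} = \frac{-204103 + \left(-108797568 + 136629504\right)}{-4695720} = \left(-204103 + 27831936\right) \left(- \frac{1}{4695720}\right) = 27627833 \left(- \frac{1}{4695720}\right) = - \frac{27627833}{4695720}$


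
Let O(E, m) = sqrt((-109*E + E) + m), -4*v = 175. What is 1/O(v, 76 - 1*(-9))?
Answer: sqrt(4810)/4810 ≈ 0.014419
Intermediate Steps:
v = -175/4 (v = -1/4*175 = -175/4 ≈ -43.750)
O(E, m) = sqrt(m - 108*E) (O(E, m) = sqrt(-108*E + m) = sqrt(m - 108*E))
1/O(v, 76 - 1*(-9)) = 1/(sqrt((76 - 1*(-9)) - 108*(-175/4))) = 1/(sqrt((76 + 9) + 4725)) = 1/(sqrt(85 + 4725)) = 1/(sqrt(4810)) = sqrt(4810)/4810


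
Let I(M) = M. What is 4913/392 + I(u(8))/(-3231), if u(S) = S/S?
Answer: 15873511/1266552 ≈ 12.533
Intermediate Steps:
u(S) = 1
4913/392 + I(u(8))/(-3231) = 4913/392 + 1/(-3231) = 4913*(1/392) + 1*(-1/3231) = 4913/392 - 1/3231 = 15873511/1266552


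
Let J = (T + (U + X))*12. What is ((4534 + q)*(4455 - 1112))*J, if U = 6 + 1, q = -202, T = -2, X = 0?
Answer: 868912560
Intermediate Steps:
U = 7
J = 60 (J = (-2 + (7 + 0))*12 = (-2 + 7)*12 = 5*12 = 60)
((4534 + q)*(4455 - 1112))*J = ((4534 - 202)*(4455 - 1112))*60 = (4332*3343)*60 = 14481876*60 = 868912560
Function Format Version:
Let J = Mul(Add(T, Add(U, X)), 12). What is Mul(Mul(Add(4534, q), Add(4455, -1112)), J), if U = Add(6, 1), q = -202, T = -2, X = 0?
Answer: 868912560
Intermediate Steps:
U = 7
J = 60 (J = Mul(Add(-2, Add(7, 0)), 12) = Mul(Add(-2, 7), 12) = Mul(5, 12) = 60)
Mul(Mul(Add(4534, q), Add(4455, -1112)), J) = Mul(Mul(Add(4534, -202), Add(4455, -1112)), 60) = Mul(Mul(4332, 3343), 60) = Mul(14481876, 60) = 868912560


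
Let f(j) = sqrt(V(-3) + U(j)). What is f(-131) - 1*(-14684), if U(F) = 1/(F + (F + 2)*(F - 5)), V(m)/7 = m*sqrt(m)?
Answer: 14684 + sqrt(17413 - 6367463949*I*sqrt(3))/17413 ≈ 14688.0 - 4.2646*I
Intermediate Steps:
V(m) = 7*m**(3/2) (V(m) = 7*(m*sqrt(m)) = 7*m**(3/2))
U(F) = 1/(F + (-5 + F)*(2 + F)) (U(F) = 1/(F + (2 + F)*(-5 + F)) = 1/(F + (-5 + F)*(2 + F)))
f(j) = sqrt(1/(-10 + j**2 - 2*j) - 21*I*sqrt(3)) (f(j) = sqrt(7*(-3)**(3/2) + 1/(-10 + j**2 - 2*j)) = sqrt(7*(-3*I*sqrt(3)) + 1/(-10 + j**2 - 2*j)) = sqrt(-21*I*sqrt(3) + 1/(-10 + j**2 - 2*j)) = sqrt(1/(-10 + j**2 - 2*j) - 21*I*sqrt(3)))
f(-131) - 1*(-14684) = sqrt((-1 - 21*I*sqrt(3)*(10 - 1*(-131)**2 + 2*(-131)))/(10 - 1*(-131)**2 + 2*(-131))) - 1*(-14684) = sqrt((-1 - 21*I*sqrt(3)*(10 - 1*17161 - 262))/(10 - 1*17161 - 262)) + 14684 = sqrt((-1 - 21*I*sqrt(3)*(10 - 17161 - 262))/(10 - 17161 - 262)) + 14684 = sqrt((-1 - 21*I*sqrt(3)*(-17413))/(-17413)) + 14684 = sqrt(-(-1 + 365673*I*sqrt(3))/17413) + 14684 = sqrt(1/17413 - 21*I*sqrt(3)) + 14684 = 14684 + sqrt(1/17413 - 21*I*sqrt(3))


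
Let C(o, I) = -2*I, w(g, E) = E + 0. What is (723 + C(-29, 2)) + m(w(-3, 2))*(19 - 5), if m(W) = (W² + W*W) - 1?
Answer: 817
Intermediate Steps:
w(g, E) = E
m(W) = -1 + 2*W² (m(W) = (W² + W²) - 1 = 2*W² - 1 = -1 + 2*W²)
(723 + C(-29, 2)) + m(w(-3, 2))*(19 - 5) = (723 - 2*2) + (-1 + 2*2²)*(19 - 5) = (723 - 4) + (-1 + 2*4)*14 = 719 + (-1 + 8)*14 = 719 + 7*14 = 719 + 98 = 817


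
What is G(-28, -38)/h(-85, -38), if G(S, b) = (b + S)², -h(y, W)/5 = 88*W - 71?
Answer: 4356/17075 ≈ 0.25511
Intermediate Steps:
h(y, W) = 355 - 440*W (h(y, W) = -5*(88*W - 71) = -5*(-71 + 88*W) = 355 - 440*W)
G(S, b) = (S + b)²
G(-28, -38)/h(-85, -38) = (-28 - 38)²/(355 - 440*(-38)) = (-66)²/(355 + 16720) = 4356/17075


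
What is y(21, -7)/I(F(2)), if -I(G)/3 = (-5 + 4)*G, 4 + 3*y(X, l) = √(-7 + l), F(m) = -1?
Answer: 4/9 - I*√14/9 ≈ 0.44444 - 0.41574*I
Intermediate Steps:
y(X, l) = -4/3 + √(-7 + l)/3
I(G) = 3*G (I(G) = -3*(-5 + 4)*G = -(-3)*G = 3*G)
y(21, -7)/I(F(2)) = (-4/3 + √(-7 - 7)/3)/((3*(-1))) = (-4/3 + √(-14)/3)/(-3) = (-4/3 + (I*√14)/3)*(-⅓) = (-4/3 + I*√14/3)*(-⅓) = 4/9 - I*√14/9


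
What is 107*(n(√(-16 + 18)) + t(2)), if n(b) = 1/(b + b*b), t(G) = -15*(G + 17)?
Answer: -30388 - 107*√2/2 ≈ -30464.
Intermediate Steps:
t(G) = -255 - 15*G (t(G) = -15*(17 + G) = -255 - 15*G)
n(b) = 1/(b + b²)
107*(n(√(-16 + 18)) + t(2)) = 107*(1/((√(-16 + 18))*(1 + √(-16 + 18))) + (-255 - 15*2)) = 107*(1/((√2)*(1 + √2)) + (-255 - 30)) = 107*((√2/2)/(1 + √2) - 285) = 107*(√2/(2*(1 + √2)) - 285) = 107*(-285 + √2/(2*(1 + √2))) = -30495 + 107*√2/(2*(1 + √2))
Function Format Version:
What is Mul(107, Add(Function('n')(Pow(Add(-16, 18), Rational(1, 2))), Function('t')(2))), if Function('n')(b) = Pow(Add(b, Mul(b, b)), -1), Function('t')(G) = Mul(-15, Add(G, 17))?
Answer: Add(-30388, Mul(Rational(-107, 2), Pow(2, Rational(1, 2)))) ≈ -30464.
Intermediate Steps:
Function('t')(G) = Add(-255, Mul(-15, G)) (Function('t')(G) = Mul(-15, Add(17, G)) = Add(-255, Mul(-15, G)))
Function('n')(b) = Pow(Add(b, Pow(b, 2)), -1)
Mul(107, Add(Function('n')(Pow(Add(-16, 18), Rational(1, 2))), Function('t')(2))) = Mul(107, Add(Mul(Pow(Pow(Add(-16, 18), Rational(1, 2)), -1), Pow(Add(1, Pow(Add(-16, 18), Rational(1, 2))), -1)), Add(-255, Mul(-15, 2)))) = Mul(107, Add(Mul(Pow(Pow(2, Rational(1, 2)), -1), Pow(Add(1, Pow(2, Rational(1, 2))), -1)), Add(-255, -30))) = Mul(107, Add(Mul(Mul(Rational(1, 2), Pow(2, Rational(1, 2))), Pow(Add(1, Pow(2, Rational(1, 2))), -1)), -285)) = Mul(107, Add(Mul(Rational(1, 2), Pow(2, Rational(1, 2)), Pow(Add(1, Pow(2, Rational(1, 2))), -1)), -285)) = Mul(107, Add(-285, Mul(Rational(1, 2), Pow(2, Rational(1, 2)), Pow(Add(1, Pow(2, Rational(1, 2))), -1)))) = Add(-30495, Mul(Rational(107, 2), Pow(2, Rational(1, 2)), Pow(Add(1, Pow(2, Rational(1, 2))), -1)))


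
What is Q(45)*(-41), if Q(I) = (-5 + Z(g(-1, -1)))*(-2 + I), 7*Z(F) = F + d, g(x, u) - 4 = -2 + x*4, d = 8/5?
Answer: 312051/35 ≈ 8915.8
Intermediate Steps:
d = 8/5 (d = 8*(1/5) = 8/5 ≈ 1.6000)
g(x, u) = 2 + 4*x (g(x, u) = 4 + (-2 + x*4) = 4 + (-2 + 4*x) = 2 + 4*x)
Z(F) = 8/35 + F/7 (Z(F) = (F + 8/5)/7 = (8/5 + F)/7 = 8/35 + F/7)
Q(I) = 354/35 - 177*I/35 (Q(I) = (-5 + (8/35 + (2 + 4*(-1))/7))*(-2 + I) = (-5 + (8/35 + (2 - 4)/7))*(-2 + I) = (-5 + (8/35 + (1/7)*(-2)))*(-2 + I) = (-5 + (8/35 - 2/7))*(-2 + I) = (-5 - 2/35)*(-2 + I) = -177*(-2 + I)/35 = 354/35 - 177*I/35)
Q(45)*(-41) = (354/35 - 177/35*45)*(-41) = (354/35 - 1593/7)*(-41) = -7611/35*(-41) = 312051/35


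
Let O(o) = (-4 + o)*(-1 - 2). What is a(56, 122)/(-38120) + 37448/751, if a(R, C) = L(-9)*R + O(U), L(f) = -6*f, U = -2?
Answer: 712616609/14314060 ≈ 49.784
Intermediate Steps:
O(o) = 12 - 3*o (O(o) = (-4 + o)*(-3) = 12 - 3*o)
a(R, C) = 18 + 54*R (a(R, C) = (-6*(-9))*R + (12 - 3*(-2)) = 54*R + (12 + 6) = 54*R + 18 = 18 + 54*R)
a(56, 122)/(-38120) + 37448/751 = (18 + 54*56)/(-38120) + 37448/751 = (18 + 3024)*(-1/38120) + 37448*(1/751) = 3042*(-1/38120) + 37448/751 = -1521/19060 + 37448/751 = 712616609/14314060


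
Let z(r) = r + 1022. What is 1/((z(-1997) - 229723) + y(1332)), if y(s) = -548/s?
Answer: -333/76822571 ≈ -4.3347e-6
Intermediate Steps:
z(r) = 1022 + r
1/((z(-1997) - 229723) + y(1332)) = 1/(((1022 - 1997) - 229723) - 548/1332) = 1/((-975 - 229723) - 548*1/1332) = 1/(-230698 - 137/333) = 1/(-76822571/333) = -333/76822571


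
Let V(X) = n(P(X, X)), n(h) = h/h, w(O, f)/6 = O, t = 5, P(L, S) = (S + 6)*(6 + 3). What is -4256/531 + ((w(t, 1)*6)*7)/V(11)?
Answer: 664804/531 ≈ 1252.0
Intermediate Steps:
P(L, S) = 54 + 9*S (P(L, S) = (6 + S)*9 = 54 + 9*S)
w(O, f) = 6*O
n(h) = 1
V(X) = 1
-4256/531 + ((w(t, 1)*6)*7)/V(11) = -4256/531 + (((6*5)*6)*7)/1 = -4256*1/531 + ((30*6)*7)*1 = -4256/531 + (180*7)*1 = -4256/531 + 1260*1 = -4256/531 + 1260 = 664804/531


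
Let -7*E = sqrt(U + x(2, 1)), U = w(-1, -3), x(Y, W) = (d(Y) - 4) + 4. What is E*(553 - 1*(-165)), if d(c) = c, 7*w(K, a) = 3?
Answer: -718*sqrt(119)/49 ≈ -159.85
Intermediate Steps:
w(K, a) = 3/7 (w(K, a) = (1/7)*3 = 3/7)
x(Y, W) = Y (x(Y, W) = (Y - 4) + 4 = (-4 + Y) + 4 = Y)
U = 3/7 ≈ 0.42857
E = -sqrt(119)/49 (E = -sqrt(3/7 + 2)/7 = -sqrt(119)/49 ≈ -0.22263)
E*(553 - 1*(-165)) = (-sqrt(119)/49)*(553 - 1*(-165)) = (-sqrt(119)/49)*(553 + 165) = -sqrt(119)/49*718 = -718*sqrt(119)/49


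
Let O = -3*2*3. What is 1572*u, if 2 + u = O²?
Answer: 506184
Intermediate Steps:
O = -18 (O = -6*3 = -18)
u = 322 (u = -2 + (-18)² = -2 + 324 = 322)
1572*u = 1572*322 = 506184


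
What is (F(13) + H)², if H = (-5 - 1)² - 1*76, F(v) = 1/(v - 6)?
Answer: 77841/49 ≈ 1588.6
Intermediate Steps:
F(v) = 1/(-6 + v)
H = -40 (H = (-6)² - 76 = 36 - 76 = -40)
(F(13) + H)² = (1/(-6 + 13) - 40)² = (1/7 - 40)² = (⅐ - 40)² = (-279/7)² = 77841/49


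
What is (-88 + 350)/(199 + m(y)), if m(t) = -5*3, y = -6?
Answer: 131/92 ≈ 1.4239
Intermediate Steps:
m(t) = -15
(-88 + 350)/(199 + m(y)) = (-88 + 350)/(199 - 15) = 262/184 = 262*(1/184) = 131/92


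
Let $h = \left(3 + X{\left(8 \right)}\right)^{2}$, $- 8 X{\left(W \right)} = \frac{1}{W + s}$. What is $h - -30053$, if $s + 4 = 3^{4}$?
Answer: $\frac{13900664721}{462400} \approx 30062.0$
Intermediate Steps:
$s = 77$ ($s = -4 + 3^{4} = -4 + 81 = 77$)
$X{\left(W \right)} = - \frac{1}{8 \left(77 + W\right)}$ ($X{\left(W \right)} = - \frac{1}{8 \left(W + 77\right)} = - \frac{1}{8 \left(77 + W\right)}$)
$h = \frac{4157521}{462400}$ ($h = \left(3 - \frac{1}{616 + 8 \cdot 8}\right)^{2} = \left(3 - \frac{1}{616 + 64}\right)^{2} = \left(3 - \frac{1}{680}\right)^{2} = \left(\frac{2039}{680}\right)^{2} = \frac{4157521}{462400} \approx 8.9912$)
$h - -30053 = \frac{4157521}{462400} - -30053 = \frac{4157521}{462400} + 30053 = \frac{13900664721}{462400}$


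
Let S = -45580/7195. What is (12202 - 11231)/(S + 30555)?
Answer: 1397269/43959529 ≈ 0.031785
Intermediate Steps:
S = -9116/1439 (S = -45580*1/7195 = -9116/1439 ≈ -6.3350)
(12202 - 11231)/(S + 30555) = (12202 - 11231)/(-9116/1439 + 30555) = 971/(43959529/1439) = 971*(1439/43959529) = 1397269/43959529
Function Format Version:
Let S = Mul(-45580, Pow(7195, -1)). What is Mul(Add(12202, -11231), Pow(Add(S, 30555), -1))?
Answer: Rational(1397269, 43959529) ≈ 0.031785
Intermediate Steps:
S = Rational(-9116, 1439) (S = Mul(-45580, Rational(1, 7195)) = Rational(-9116, 1439) ≈ -6.3350)
Mul(Add(12202, -11231), Pow(Add(S, 30555), -1)) = Mul(Add(12202, -11231), Pow(Add(Rational(-9116, 1439), 30555), -1)) = Mul(971, Pow(Rational(43959529, 1439), -1)) = Mul(971, Rational(1439, 43959529)) = Rational(1397269, 43959529)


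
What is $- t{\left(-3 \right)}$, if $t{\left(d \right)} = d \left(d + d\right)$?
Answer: $-18$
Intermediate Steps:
$t{\left(d \right)} = 2 d^{2}$ ($t{\left(d \right)} = d 2 d = 2 d^{2}$)
$- t{\left(-3 \right)} = - 2 \left(-3\right)^{2} = - 2 \cdot 9 = \left(-1\right) 18 = -18$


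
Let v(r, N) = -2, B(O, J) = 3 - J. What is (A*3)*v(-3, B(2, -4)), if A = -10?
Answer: 60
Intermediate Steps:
(A*3)*v(-3, B(2, -4)) = -10*3*(-2) = -30*(-2) = 60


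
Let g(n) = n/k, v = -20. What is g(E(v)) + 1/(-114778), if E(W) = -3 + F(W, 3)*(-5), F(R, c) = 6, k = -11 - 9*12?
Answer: 3787555/13658582 ≈ 0.27730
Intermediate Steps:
k = -119 (k = -11 - 108 = -119)
E(W) = -33 (E(W) = -3 + 6*(-5) = -3 - 30 = -33)
g(n) = -n/119 (g(n) = n/(-119) = n*(-1/119) = -n/119)
g(E(v)) + 1/(-114778) = -1/119*(-33) + 1/(-114778) = 33/119 - 1/114778 = 3787555/13658582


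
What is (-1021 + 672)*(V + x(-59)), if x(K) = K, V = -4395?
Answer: 1554446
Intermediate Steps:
(-1021 + 672)*(V + x(-59)) = (-1021 + 672)*(-4395 - 59) = -349*(-4454) = 1554446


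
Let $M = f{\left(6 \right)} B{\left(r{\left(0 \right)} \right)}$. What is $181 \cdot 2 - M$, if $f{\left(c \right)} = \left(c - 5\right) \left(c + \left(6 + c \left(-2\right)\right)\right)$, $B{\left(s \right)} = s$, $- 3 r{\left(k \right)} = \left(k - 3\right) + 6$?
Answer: $362$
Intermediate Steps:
$r{\left(k \right)} = -1 - \frac{k}{3}$ ($r{\left(k \right)} = - \frac{\left(k - 3\right) + 6}{3} = - \frac{\left(-3 + k\right) + 6}{3} = - \frac{3 + k}{3} = -1 - \frac{k}{3}$)
$f{\left(c \right)} = \left(-5 + c\right) \left(6 - c\right)$ ($f{\left(c \right)} = \left(-5 + c\right) \left(c - \left(-6 + 2 c\right)\right) = \left(-5 + c\right) \left(6 - c\right)$)
$M = 0$ ($M = \left(-30 - 6^{2} + 11 \cdot 6\right) \left(-1 - 0\right) = \left(-30 - 36 + 66\right) \left(-1 + 0\right) = \left(-30 - 36 + 66\right) \left(-1\right) = 0 \left(-1\right) = 0$)
$181 \cdot 2 - M = 181 \cdot 2 - 0 = 362 + 0 = 362$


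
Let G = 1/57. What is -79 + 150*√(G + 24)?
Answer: -79 + 1850*√57/19 ≈ 656.12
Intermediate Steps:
G = 1/57 ≈ 0.017544
-79 + 150*√(G + 24) = -79 + 150*√(1/57 + 24) = -79 + 150*√(1369/57) = -79 + 150*(37*√57/57) = -79 + 1850*√57/19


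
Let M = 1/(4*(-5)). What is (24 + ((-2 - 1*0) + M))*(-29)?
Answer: -12731/20 ≈ -636.55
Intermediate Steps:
M = -1/20 (M = 1/(-20) = -1/20 ≈ -0.050000)
(24 + ((-2 - 1*0) + M))*(-29) = (24 + ((-2 - 1*0) - 1/20))*(-29) = (24 + ((-2 + 0) - 1/20))*(-29) = (24 + (-2 - 1/20))*(-29) = (24 - 41/20)*(-29) = (439/20)*(-29) = -12731/20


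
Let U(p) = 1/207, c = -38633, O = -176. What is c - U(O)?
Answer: -7997032/207 ≈ -38633.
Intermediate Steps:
U(p) = 1/207
c - U(O) = -38633 - 1*1/207 = -38633 - 1/207 = -7997032/207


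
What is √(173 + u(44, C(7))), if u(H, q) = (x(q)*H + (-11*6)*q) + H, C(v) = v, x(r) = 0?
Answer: 7*I*√5 ≈ 15.652*I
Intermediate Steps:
u(H, q) = H - 66*q (u(H, q) = (0*H + (-11*6)*q) + H = (0 - 66*q) + H = -66*q + H = H - 66*q)
√(173 + u(44, C(7))) = √(173 + (44 - 66*7)) = √(173 + (44 - 462)) = √(173 - 418) = √(-245) = 7*I*√5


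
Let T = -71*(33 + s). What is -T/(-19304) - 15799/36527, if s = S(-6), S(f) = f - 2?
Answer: -369819321/705117208 ≈ -0.52448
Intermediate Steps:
S(f) = -2 + f
s = -8 (s = -2 - 6 = -8)
T = -1775 (T = -71*(33 - 8) = -71*25 = -1775)
-T/(-19304) - 15799/36527 = -1*(-1775)/(-19304) - 15799/36527 = 1775*(-1/19304) - 15799*1/36527 = -1775/19304 - 15799/36527 = -369819321/705117208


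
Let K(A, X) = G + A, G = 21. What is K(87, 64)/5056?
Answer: 27/1264 ≈ 0.021361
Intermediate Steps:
K(A, X) = 21 + A
K(87, 64)/5056 = (21 + 87)/5056 = 108*(1/5056) = 27/1264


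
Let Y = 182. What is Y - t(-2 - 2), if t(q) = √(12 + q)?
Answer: 182 - 2*√2 ≈ 179.17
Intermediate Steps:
Y - t(-2 - 2) = 182 - √(12 + (-2 - 2)) = 182 - √(12 - 4) = 182 - √8 = 182 - 2*√2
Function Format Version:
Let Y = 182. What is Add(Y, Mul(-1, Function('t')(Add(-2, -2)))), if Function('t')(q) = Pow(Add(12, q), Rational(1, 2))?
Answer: Add(182, Mul(-2, Pow(2, Rational(1, 2)))) ≈ 179.17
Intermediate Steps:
Add(Y, Mul(-1, Function('t')(Add(-2, -2)))) = Add(182, Mul(-1, Pow(Add(12, Add(-2, -2)), Rational(1, 2)))) = Add(182, Mul(-1, Pow(Add(12, -4), Rational(1, 2)))) = Add(182, Mul(-1, Pow(8, Rational(1, 2)))) = Add(182, Mul(-1, Mul(2, Pow(2, Rational(1, 2))))) = Add(182, Mul(-2, Pow(2, Rational(1, 2))))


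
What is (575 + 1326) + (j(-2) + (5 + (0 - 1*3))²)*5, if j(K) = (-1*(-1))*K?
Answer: 1911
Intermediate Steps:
j(K) = K (j(K) = 1*K = K)
(575 + 1326) + (j(-2) + (5 + (0 - 1*3))²)*5 = (575 + 1326) + (-2 + (5 + (0 - 1*3))²)*5 = 1901 + (-2 + (5 + (0 - 3))²)*5 = 1901 + (-2 + (5 - 3)²)*5 = 1901 + (-2 + 2²)*5 = 1901 + (-2 + 4)*5 = 1901 + 2*5 = 1901 + 10 = 1911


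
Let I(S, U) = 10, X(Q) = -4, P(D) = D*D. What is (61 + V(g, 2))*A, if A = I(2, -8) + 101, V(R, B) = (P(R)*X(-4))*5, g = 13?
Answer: -368409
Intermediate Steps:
P(D) = D**2
V(R, B) = -20*R**2 (V(R, B) = (R**2*(-4))*5 = -4*R**2*5 = -20*R**2)
A = 111 (A = 10 + 101 = 111)
(61 + V(g, 2))*A = (61 - 20*13**2)*111 = (61 - 20*169)*111 = (61 - 3380)*111 = -3319*111 = -368409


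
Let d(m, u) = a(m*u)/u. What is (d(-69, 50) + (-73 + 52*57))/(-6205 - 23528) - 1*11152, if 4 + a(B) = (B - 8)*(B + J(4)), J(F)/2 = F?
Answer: -487975523/43725 ≈ -11160.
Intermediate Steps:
J(F) = 2*F
a(B) = -4 + (-8 + B)*(8 + B) (a(B) = -4 + (B - 8)*(B + 2*4) = -4 + (-8 + B)*(B + 8) = -4 + (-8 + B)*(8 + B))
d(m, u) = (-68 + m²*u²)/u (d(m, u) = (-68 + (m*u)²)/u = (-68 + m²*u²)/u)
(d(-69, 50) + (-73 + 52*57))/(-6205 - 23528) - 1*11152 = ((-68/50 + 50*(-69)²) + (-73 + 52*57))/(-6205 - 23528) - 1*11152 = ((-68*1/50 + 50*4761) + (-73 + 2964))/(-29733) - 11152 = ((-34/25 + 238050) + 2891)*(-1/29733) - 11152 = (5951216/25 + 2891)*(-1/29733) - 11152 = (6023491/25)*(-1/29733) - 11152 = -354323/43725 - 11152 = -487975523/43725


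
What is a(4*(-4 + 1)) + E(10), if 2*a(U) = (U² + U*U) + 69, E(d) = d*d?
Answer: 557/2 ≈ 278.50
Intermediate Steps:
E(d) = d²
a(U) = 69/2 + U² (a(U) = ((U² + U*U) + 69)/2 = ((U² + U²) + 69)/2 = (2*U² + 69)/2 = (69 + 2*U²)/2 = 69/2 + U²)
a(4*(-4 + 1)) + E(10) = (69/2 + (4*(-4 + 1))²) + 10² = (69/2 + (4*(-3))²) + 100 = (69/2 + (-12)²) + 100 = (69/2 + 144) + 100 = 357/2 + 100 = 557/2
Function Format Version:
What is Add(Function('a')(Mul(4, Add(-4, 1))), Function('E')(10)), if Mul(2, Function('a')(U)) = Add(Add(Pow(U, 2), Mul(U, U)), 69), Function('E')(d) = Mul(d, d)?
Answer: Rational(557, 2) ≈ 278.50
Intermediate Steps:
Function('E')(d) = Pow(d, 2)
Function('a')(U) = Add(Rational(69, 2), Pow(U, 2)) (Function('a')(U) = Mul(Rational(1, 2), Add(Add(Pow(U, 2), Mul(U, U)), 69)) = Mul(Rational(1, 2), Add(Add(Pow(U, 2), Pow(U, 2)), 69)) = Mul(Rational(1, 2), Add(Mul(2, Pow(U, 2)), 69)) = Mul(Rational(1, 2), Add(69, Mul(2, Pow(U, 2)))) = Add(Rational(69, 2), Pow(U, 2)))
Add(Function('a')(Mul(4, Add(-4, 1))), Function('E')(10)) = Add(Add(Rational(69, 2), Pow(Mul(4, Add(-4, 1)), 2)), Pow(10, 2)) = Add(Add(Rational(69, 2), Pow(Mul(4, -3), 2)), 100) = Add(Add(Rational(69, 2), Pow(-12, 2)), 100) = Add(Add(Rational(69, 2), 144), 100) = Add(Rational(357, 2), 100) = Rational(557, 2)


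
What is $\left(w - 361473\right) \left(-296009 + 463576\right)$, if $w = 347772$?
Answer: $-2295835467$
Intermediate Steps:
$\left(w - 361473\right) \left(-296009 + 463576\right) = \left(347772 - 361473\right) \left(-296009 + 463576\right) = \left(-13701\right) 167567 = -2295835467$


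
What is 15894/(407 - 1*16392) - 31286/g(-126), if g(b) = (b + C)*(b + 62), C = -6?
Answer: -317189611/67520640 ≈ -4.6977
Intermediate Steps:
g(b) = (-6 + b)*(62 + b) (g(b) = (b - 6)*(b + 62) = (-6 + b)*(62 + b))
15894/(407 - 1*16392) - 31286/g(-126) = 15894/(407 - 1*16392) - 31286/(-372 + (-126)² + 56*(-126)) = 15894/(407 - 16392) - 31286/(-372 + 15876 - 7056) = 15894/(-15985) - 31286/8448 = 15894*(-1/15985) - 31286*1/8448 = -15894/15985 - 15643/4224 = -317189611/67520640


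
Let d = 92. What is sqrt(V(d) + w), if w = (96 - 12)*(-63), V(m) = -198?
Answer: 3*I*sqrt(610) ≈ 74.094*I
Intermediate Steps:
w = -5292 (w = 84*(-63) = -5292)
sqrt(V(d) + w) = sqrt(-198 - 5292) = sqrt(-5490) = 3*I*sqrt(610)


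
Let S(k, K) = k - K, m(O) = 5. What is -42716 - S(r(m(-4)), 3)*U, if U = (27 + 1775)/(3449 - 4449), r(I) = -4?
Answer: -21364307/500 ≈ -42729.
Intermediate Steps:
U = -901/500 (U = 1802/(-1000) = 1802*(-1/1000) = -901/500 ≈ -1.8020)
-42716 - S(r(m(-4)), 3)*U = -42716 - (-4 - 1*3)*(-901)/500 = -42716 - (-4 - 3)*(-901)/500 = -42716 - (-7)*(-901)/500 = -42716 - 1*6307/500 = -42716 - 6307/500 = -21364307/500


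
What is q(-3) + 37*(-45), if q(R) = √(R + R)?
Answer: -1665 + I*√6 ≈ -1665.0 + 2.4495*I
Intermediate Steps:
q(R) = √2*√R (q(R) = √(2*R) = √2*√R)
q(-3) + 37*(-45) = √2*√(-3) + 37*(-45) = √2*(I*√3) - 1665 = I*√6 - 1665 = -1665 + I*√6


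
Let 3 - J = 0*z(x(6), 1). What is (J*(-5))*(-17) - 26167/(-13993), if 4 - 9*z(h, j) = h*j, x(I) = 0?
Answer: 3594382/13993 ≈ 256.87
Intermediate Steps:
z(h, j) = 4/9 - h*j/9
J = 3 (J = 3 - 0*(4/9 - 1/9*0*1) = 3 - 0*(4/9 + 0) = 3 - 0*4/9 = 3 - 1*0 = 3 + 0 = 3)
(J*(-5))*(-17) - 26167/(-13993) = (3*(-5))*(-17) - 26167/(-13993) = -15*(-17) - 26167*(-1)/13993 = 255 - 1*(-26167/13993) = 255 + 26167/13993 = 3594382/13993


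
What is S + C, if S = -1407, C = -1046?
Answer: -2453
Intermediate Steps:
S + C = -1407 - 1046 = -2453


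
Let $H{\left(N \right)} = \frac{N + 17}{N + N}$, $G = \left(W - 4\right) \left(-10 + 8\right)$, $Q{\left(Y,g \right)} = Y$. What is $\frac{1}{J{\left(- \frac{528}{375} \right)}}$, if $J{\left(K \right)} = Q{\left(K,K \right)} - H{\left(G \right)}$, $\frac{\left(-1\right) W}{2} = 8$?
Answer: $- \frac{2000}{4241} \approx -0.47159$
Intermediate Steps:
$W = -16$ ($W = \left(-2\right) 8 = -16$)
$G = 40$ ($G = \left(-16 - 4\right) \left(-10 + 8\right) = \left(-20\right) \left(-2\right) = 40$)
$H{\left(N \right)} = \frac{17 + N}{2 N}$
$J{\left(K \right)} = - \frac{57}{80} + K$ ($J{\left(K \right)} = K - \frac{17 + 40}{2 \cdot 40} = K - \frac{1}{2} \cdot \frac{1}{40} \cdot 57 = K - \frac{57}{80} = - \frac{57}{80} + K$)
$\frac{1}{J{\left(- \frac{528}{375} \right)}} = \frac{1}{- \frac{57}{80} - \frac{528}{375}} = \frac{1}{- \frac{57}{80} - \frac{176}{125}} = \frac{1}{- \frac{4241}{2000}} = - \frac{2000}{4241}$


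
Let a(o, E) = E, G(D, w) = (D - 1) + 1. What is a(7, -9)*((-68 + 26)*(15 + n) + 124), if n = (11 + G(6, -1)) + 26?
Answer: 20808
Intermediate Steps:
G(D, w) = D (G(D, w) = (-1 + D) + 1 = D)
n = 43 (n = (11 + 6) + 26 = 17 + 26 = 43)
a(7, -9)*((-68 + 26)*(15 + n) + 124) = -9*((-68 + 26)*(15 + 43) + 124) = -9*(-42*58 + 124) = -9*(-2436 + 124) = -9*(-2312) = 20808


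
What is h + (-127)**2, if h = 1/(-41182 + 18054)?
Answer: 373031511/23128 ≈ 16129.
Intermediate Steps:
h = -1/23128 (h = 1/(-23128) = -1/23128 ≈ -4.3238e-5)
h + (-127)**2 = -1/23128 + (-127)**2 = -1/23128 + 16129 = 373031511/23128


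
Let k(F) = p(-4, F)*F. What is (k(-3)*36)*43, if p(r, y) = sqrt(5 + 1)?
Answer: -4644*sqrt(6) ≈ -11375.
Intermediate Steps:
p(r, y) = sqrt(6)
k(F) = F*sqrt(6) (k(F) = sqrt(6)*F = F*sqrt(6))
(k(-3)*36)*43 = (-3*sqrt(6)*36)*43 = -108*sqrt(6)*43 = -4644*sqrt(6)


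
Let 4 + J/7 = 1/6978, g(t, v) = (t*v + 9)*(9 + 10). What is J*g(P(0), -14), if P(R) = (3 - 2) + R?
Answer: 18560815/6978 ≈ 2659.9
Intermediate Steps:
P(R) = 1 + R
g(t, v) = 171 + 19*t*v (g(t, v) = (9 + t*v)*19 = 171 + 19*t*v)
J = -195377/6978 (J = -28 + 7/6978 = -195377/6978 ≈ -27.999)
J*g(P(0), -14) = -195377*(171 + 19*(1 + 0)*(-14))/6978 = -195377*(171 + 19*1*(-14))/6978 = -195377*(171 - 266)/6978 = -195377/6978*(-95) = 18560815/6978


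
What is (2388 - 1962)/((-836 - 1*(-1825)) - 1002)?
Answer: -426/13 ≈ -32.769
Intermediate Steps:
(2388 - 1962)/((-836 - 1*(-1825)) - 1002) = 426/((-836 + 1825) - 1002) = 426/(989 - 1002) = 426/(-13) = 426*(-1/13) = -426/13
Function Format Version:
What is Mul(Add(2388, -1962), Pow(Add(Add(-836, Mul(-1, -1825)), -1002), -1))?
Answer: Rational(-426, 13) ≈ -32.769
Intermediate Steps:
Mul(Add(2388, -1962), Pow(Add(Add(-836, Mul(-1, -1825)), -1002), -1)) = Mul(426, Pow(Add(Add(-836, 1825), -1002), -1)) = Mul(426, Pow(Add(989, -1002), -1)) = Mul(426, Pow(-13, -1)) = Mul(426, Rational(-1, 13)) = Rational(-426, 13)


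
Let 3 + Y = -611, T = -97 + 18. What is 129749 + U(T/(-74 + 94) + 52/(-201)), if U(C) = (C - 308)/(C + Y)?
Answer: 322453340130/2485199 ≈ 1.2975e+5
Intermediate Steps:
T = -79
Y = -614 (Y = -3 - 611 = -614)
U(C) = (-308 + C)/(-614 + C) (U(C) = (C - 308)/(C - 614) = (-308 + C)/(-614 + C))
129749 + U(T/(-74 + 94) + 52/(-201)) = 129749 + (-308 + (-79/(-74 + 94) + 52/(-201)))/(-614 + (-79/(-74 + 94) + 52/(-201))) = 129749 + (-308 + (-79/20 + 52*(-1/201)))/(-614 + (-79/20 + 52*(-1/201))) = 129749 + (-308 + (-79*1/20 - 52/201))/(-614 + (-79*1/20 - 52/201)) = 129749 + (-308 + (-79/20 - 52/201))/(-614 + (-79/20 - 52/201)) = 129749 + (-308 - 16919/4020)/(-614 - 16919/4020) = 129749 - 1255079/4020/(-2485199/4020) = 129749 - 4020/2485199*(-1255079/4020) = 129749 + 1255079/2485199 = 322453340130/2485199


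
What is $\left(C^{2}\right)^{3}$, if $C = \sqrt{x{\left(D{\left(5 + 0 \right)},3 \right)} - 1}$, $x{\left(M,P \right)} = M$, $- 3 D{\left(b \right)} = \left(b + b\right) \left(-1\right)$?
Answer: $\frac{343}{27} \approx 12.704$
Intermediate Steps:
$D{\left(b \right)} = \frac{2 b}{3}$ ($D{\left(b \right)} = - \frac{\left(b + b\right) \left(-1\right)}{3} = - \frac{2 b \left(-1\right)}{3} = - \frac{\left(-2\right) b}{3} = \frac{2 b}{3}$)
$C = \frac{\sqrt{21}}{3}$ ($C = \sqrt{\frac{2 \left(5 + 0\right)}{3} - 1} = \sqrt{\frac{2}{3} \cdot 5 - 1} = \sqrt{\frac{10}{3} - 1} = \sqrt{\frac{7}{3}} = \frac{\sqrt{21}}{3} \approx 1.5275$)
$\left(C^{2}\right)^{3} = \left(\left(\frac{\sqrt{21}}{3}\right)^{2}\right)^{3} = \left(\frac{7}{3}\right)^{3} = \frac{343}{27}$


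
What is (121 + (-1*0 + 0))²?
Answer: 14641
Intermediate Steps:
(121 + (-1*0 + 0))² = (121 + (0 + 0))² = (121 + 0)² = 121² = 14641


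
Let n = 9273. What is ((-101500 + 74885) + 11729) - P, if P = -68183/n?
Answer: -137969695/9273 ≈ -14879.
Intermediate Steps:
P = -68183/9273 ≈ -7.3529
((-101500 + 74885) + 11729) - P = ((-101500 + 74885) + 11729) - 1*(-68183/9273) = (-26615 + 11729) + 68183/9273 = -14886 + 68183/9273 = -137969695/9273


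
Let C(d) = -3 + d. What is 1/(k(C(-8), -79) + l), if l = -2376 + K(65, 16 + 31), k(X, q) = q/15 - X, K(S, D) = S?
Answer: -15/34579 ≈ -0.00043379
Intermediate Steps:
k(X, q) = -X + q/15 (k(X, q) = q*(1/15) - X = q/15 - X = -X + q/15)
l = -2311 (l = -2376 + 65 = -2311)
1/(k(C(-8), -79) + l) = 1/((-(-3 - 8) + (1/15)*(-79)) - 2311) = 1/((-1*(-11) - 79/15) - 2311) = 1/((11 - 79/15) - 2311) = 1/(86/15 - 2311) = 1/(-34579/15) = -15/34579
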